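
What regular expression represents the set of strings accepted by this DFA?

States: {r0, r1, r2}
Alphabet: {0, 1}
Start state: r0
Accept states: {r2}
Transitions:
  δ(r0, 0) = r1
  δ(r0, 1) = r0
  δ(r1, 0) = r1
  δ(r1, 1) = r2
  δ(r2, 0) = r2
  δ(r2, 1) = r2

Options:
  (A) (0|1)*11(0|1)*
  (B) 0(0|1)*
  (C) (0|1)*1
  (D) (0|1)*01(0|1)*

Check each option against the DFA on short strings; one disagreement eliminates an option:
  (A) (0|1)*11(0|1)*: on '01' the DFA goes r0 → r1 → r2 and accepts (r2 ∈ Accept), but the regex does not match it → eliminate
  (B) 0(0|1)*: on '0' the DFA goes r0 → r1 and rejects (r1 ∉ Accept), but the regex matches it → eliminate
  (C) (0|1)*1: on '1' the DFA goes r0 → r0 and rejects (r0 ∉ Accept), but the regex matches it → eliminate
  (D) (0|1)*01(0|1)*: agrees with the DFA on every string of length ≤ 6
Only (D) is consistent with the DFA.
(D) (0|1)*01(0|1)*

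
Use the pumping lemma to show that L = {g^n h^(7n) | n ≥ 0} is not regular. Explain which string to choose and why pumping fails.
Assume L is regular with pumping length p. Idea: pumping the g-block breaks the 1:7 ratio.
Choose s = g^p h^(7p) (length 8p ≥ p). By the pumping lemma, s = xyz with |xy| ≤ p, |y| > 0, so y = g^k with k ≥ 1. Then xy²z = g^(p+k) h^(7p). For this to be in L we would need 7p = 7(p+k), i.e. 7k = 0, contradicting k ≥ 1. So xy²z ∉ L.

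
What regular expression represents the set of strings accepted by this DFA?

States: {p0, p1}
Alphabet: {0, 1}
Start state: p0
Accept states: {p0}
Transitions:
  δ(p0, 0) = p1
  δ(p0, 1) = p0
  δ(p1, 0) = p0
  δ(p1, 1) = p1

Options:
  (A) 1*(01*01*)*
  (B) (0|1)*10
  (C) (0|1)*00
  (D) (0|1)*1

Check each option against the DFA on short strings; one disagreement eliminates an option:
  (A) 1*(01*01*)*: agrees with the DFA on every string of length ≤ 6
  (B) (0|1)*10: on ε the DFA stays in p0 and accepts (p0 ∈ Accept), but the regex does not match it → eliminate
  (C) (0|1)*00: on ε the DFA stays in p0 and accepts (p0 ∈ Accept), but the regex does not match it → eliminate
  (D) (0|1)*1: on ε the DFA stays in p0 and accepts (p0 ∈ Accept), but the regex does not match it → eliminate
Only (A) is consistent with the DFA.
(A) 1*(01*01*)*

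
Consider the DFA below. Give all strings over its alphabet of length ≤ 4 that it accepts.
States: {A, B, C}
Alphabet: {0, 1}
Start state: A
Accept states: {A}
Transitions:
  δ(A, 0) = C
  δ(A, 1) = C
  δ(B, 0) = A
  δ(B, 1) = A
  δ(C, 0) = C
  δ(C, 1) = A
ε, 01, 11, 001, 101, 0001, 0101, 0111, 1001, 1101, 1111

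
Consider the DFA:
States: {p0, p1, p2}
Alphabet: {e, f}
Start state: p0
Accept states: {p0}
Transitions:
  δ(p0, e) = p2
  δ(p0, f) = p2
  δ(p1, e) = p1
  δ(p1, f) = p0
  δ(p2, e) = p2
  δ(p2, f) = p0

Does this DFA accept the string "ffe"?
Processing string "ffe":
  p0 --f--> p2
  p2 --f--> p0
  p0 --e--> p2
Final state: p2
Accept states: {p0}
No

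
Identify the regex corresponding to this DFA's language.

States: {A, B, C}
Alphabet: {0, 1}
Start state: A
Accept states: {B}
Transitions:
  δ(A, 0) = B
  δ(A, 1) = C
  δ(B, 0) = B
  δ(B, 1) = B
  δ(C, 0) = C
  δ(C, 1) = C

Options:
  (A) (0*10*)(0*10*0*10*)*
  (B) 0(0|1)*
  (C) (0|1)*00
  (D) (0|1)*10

Check each option against the DFA on short strings; one disagreement eliminates an option:
  (A) (0*10*)(0*10*0*10*)*: on '0' the DFA goes A → B and accepts (B ∈ Accept), but the regex does not match it → eliminate
  (B) 0(0|1)*: agrees with the DFA on every string of length ≤ 6
  (C) (0|1)*00: on '0' the DFA goes A → B and accepts (B ∈ Accept), but the regex does not match it → eliminate
  (D) (0|1)*10: on '0' the DFA goes A → B and accepts (B ∈ Accept), but the regex does not match it → eliminate
Only (B) is consistent with the DFA.
(B) 0(0|1)*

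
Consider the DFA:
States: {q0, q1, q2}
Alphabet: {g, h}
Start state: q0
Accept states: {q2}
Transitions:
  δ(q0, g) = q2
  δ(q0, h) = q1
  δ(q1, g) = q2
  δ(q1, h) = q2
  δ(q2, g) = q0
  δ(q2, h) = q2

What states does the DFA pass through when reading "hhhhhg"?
read 'h': q0 → q1
  read 'h': q1 → q2
  read 'h': q2 → q2
  read 'h': q2 → q2
  read 'h': q2 → q2
  read 'g': q2 → q0
q0 -> q1 -> q2 -> q2 -> q2 -> q2 -> q0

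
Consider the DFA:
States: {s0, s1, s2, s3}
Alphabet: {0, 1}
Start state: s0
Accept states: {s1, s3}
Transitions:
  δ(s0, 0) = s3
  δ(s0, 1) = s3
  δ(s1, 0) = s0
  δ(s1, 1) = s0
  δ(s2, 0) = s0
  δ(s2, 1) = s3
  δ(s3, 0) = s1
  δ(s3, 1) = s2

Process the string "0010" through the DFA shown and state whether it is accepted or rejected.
Processing string "0010":
  s0 --0--> s3
  s3 --0--> s1
  s1 --1--> s0
  s0 --0--> s3
Final state: s3
Accept states: {s1, s3}
Yes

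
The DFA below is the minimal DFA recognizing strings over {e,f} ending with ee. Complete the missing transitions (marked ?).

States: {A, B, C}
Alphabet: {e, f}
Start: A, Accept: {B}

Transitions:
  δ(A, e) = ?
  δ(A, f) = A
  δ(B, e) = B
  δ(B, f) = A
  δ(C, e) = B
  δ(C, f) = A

From the language and accept set, identify what each state tracks — A: last symbol not e; B: two trailing e's; C: one trailing e.
Each missing δ(q, a) is the state matching the new tracked value after reading a.
δ(A, e) = C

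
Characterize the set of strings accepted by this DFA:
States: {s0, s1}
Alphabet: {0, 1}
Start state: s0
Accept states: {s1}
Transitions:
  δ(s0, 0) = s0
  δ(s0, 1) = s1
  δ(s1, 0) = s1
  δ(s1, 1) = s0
Testing a few strings:
  '001' → accept
  '011' → reject
  '10' → accept
  '01' → accept
State roles: s0=even number of 1's so far; s1=odd number of 1's so far
All binary strings with an odd number of 1's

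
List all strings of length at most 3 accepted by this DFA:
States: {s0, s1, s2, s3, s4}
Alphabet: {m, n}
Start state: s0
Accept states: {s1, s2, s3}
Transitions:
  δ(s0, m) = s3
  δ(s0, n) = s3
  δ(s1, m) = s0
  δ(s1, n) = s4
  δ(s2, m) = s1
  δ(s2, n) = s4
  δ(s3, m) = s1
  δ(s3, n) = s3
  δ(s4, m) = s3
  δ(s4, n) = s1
m, n, mm, mn, nm, nn, mnm, mnn, nnm, nnn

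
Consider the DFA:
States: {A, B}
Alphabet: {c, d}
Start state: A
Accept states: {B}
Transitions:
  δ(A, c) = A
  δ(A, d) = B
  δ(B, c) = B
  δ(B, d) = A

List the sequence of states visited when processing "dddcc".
read 'd': A → B
  read 'd': B → A
  read 'd': A → B
  read 'c': B → B
  read 'c': B → B
A -> B -> A -> B -> B -> B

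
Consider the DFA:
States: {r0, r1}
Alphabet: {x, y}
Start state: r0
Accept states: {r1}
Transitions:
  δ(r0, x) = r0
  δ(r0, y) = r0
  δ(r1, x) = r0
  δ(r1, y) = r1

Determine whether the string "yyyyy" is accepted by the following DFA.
Processing string "yyyyy":
  r0 --y--> r0
  r0 --y--> r0
  r0 --y--> r0
  r0 --y--> r0
  r0 --y--> r0
Final state: r0
Accept states: {r1}
No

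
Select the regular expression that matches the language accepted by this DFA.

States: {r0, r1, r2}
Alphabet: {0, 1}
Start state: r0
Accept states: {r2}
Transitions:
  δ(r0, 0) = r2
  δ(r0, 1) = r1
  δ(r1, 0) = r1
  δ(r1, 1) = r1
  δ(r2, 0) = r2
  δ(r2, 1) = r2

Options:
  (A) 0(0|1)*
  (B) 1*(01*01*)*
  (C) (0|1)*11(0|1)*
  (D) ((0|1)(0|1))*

Check each option against the DFA on short strings; one disagreement eliminates an option:
  (A) 0(0|1)*: agrees with the DFA on every string of length ≤ 6
  (B) 1*(01*01*)*: on ε the DFA stays in r0 and rejects (r0 ∉ Accept), but the regex matches it → eliminate
  (C) (0|1)*11(0|1)*: on '0' the DFA goes r0 → r2 and accepts (r2 ∈ Accept), but the regex does not match it → eliminate
  (D) ((0|1)(0|1))*: on ε the DFA stays in r0 and rejects (r0 ∉ Accept), but the regex matches it → eliminate
Only (A) is consistent with the DFA.
(A) 0(0|1)*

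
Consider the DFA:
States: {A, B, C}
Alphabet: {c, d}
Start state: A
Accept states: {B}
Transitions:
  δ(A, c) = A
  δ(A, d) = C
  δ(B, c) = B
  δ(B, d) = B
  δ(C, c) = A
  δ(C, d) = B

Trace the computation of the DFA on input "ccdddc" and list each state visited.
read 'c': A → A
  read 'c': A → A
  read 'd': A → C
  read 'd': C → B
  read 'd': B → B
  read 'c': B → B
A -> A -> A -> C -> B -> B -> B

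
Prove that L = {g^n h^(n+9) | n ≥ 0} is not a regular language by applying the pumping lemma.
Assume L is regular with pumping length p. Idea: pumping the g-block breaks the fixed offset of 9.
Choose s = g^p h^(p+9) ∈ L. By the pumping lemma, s = xyz with |xy| ≤ p, |y| > 0, so y = g^k with k ≥ 1. Then xy²z = g^(p+k) h^(p+9). For this to be in L we would need p+9 = (p+k)+9, i.e. k = 0, contradicting k ≥ 1. So xy²z ∉ L.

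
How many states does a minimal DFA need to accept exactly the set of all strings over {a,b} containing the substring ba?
By Myhill–Nerode, count the distinguishable equivalence classes: 3 classes — one per longest suffix of the input that is a prefix of 'ba' (lengths 0 through 1), plus an absorbing 'already seen ba' class.
3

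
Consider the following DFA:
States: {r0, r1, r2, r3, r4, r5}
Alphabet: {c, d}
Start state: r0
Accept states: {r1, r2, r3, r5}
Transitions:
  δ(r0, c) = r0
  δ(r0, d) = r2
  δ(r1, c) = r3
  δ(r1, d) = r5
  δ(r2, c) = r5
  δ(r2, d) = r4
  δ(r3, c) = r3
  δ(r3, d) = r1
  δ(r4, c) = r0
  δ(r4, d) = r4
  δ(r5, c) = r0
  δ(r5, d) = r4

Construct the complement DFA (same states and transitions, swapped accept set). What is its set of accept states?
Complement accept states = All states \ Original accept states
= {r0, r1, r2, r3, r4, r5} \ {r1, r2, r3, r5}
{r0, r4}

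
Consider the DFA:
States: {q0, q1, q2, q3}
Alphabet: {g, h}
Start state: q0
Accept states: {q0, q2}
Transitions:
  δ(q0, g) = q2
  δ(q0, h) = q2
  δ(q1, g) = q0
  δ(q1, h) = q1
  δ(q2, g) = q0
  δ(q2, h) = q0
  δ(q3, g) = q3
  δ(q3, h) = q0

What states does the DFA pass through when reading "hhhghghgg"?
read 'h': q0 → q2
  read 'h': q2 → q0
  read 'h': q0 → q2
  read 'g': q2 → q0
  read 'h': q0 → q2
  read 'g': q2 → q0
  read 'h': q0 → q2
  read 'g': q2 → q0
  read 'g': q0 → q2
q0 -> q2 -> q0 -> q2 -> q0 -> q2 -> q0 -> q2 -> q0 -> q2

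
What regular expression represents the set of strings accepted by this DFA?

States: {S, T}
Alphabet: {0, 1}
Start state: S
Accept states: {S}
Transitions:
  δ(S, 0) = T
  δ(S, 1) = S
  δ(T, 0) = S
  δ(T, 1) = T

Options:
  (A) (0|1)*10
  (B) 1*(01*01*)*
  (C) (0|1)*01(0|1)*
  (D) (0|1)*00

Check each option against the DFA on short strings; one disagreement eliminates an option:
  (A) (0|1)*10: on ε the DFA stays in S and accepts (S ∈ Accept), but the regex does not match it → eliminate
  (B) 1*(01*01*)*: agrees with the DFA on every string of length ≤ 6
  (C) (0|1)*01(0|1)*: on ε the DFA stays in S and accepts (S ∈ Accept), but the regex does not match it → eliminate
  (D) (0|1)*00: on ε the DFA stays in S and accepts (S ∈ Accept), but the regex does not match it → eliminate
Only (B) is consistent with the DFA.
(B) 1*(01*01*)*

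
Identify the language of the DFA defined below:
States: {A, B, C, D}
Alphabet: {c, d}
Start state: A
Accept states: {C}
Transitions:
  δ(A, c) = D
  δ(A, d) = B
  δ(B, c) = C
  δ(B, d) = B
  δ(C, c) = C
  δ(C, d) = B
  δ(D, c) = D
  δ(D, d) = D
Testing a few strings:
  'ccdc' → reject
  'd' → reject
  'cdc' → reject
  'cdd' → reject
State roles: A=no input read; B=started with d, last symbol d; C=started with d, last symbol c; D=started with c (dead)
All strings over {c,d} that start with d and end with c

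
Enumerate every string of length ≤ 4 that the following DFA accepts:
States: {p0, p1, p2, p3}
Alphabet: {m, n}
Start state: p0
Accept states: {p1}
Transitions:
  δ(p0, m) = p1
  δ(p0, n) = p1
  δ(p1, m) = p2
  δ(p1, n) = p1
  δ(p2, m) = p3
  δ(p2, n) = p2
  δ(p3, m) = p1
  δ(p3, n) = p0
m, n, mn, nn, mnn, nnn, mmmm, mnnn, nmmm, nnnn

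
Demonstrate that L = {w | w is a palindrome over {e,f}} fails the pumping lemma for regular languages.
Assume L is regular with pumping length p. Idea: pumping the leading e-block breaks the symmetry.
Choose s = e^p f e^p (a palindrome of length 2p+1 ≥ p). By the pumping lemma, s = xyz with |xy| ≤ p, |y| > 0, so y = e^k with k > 0 (xy lies entirely in the first e^p). Then xy²z = e^(p+k) f e^p, which is not a palindrome since p+k ≠ p.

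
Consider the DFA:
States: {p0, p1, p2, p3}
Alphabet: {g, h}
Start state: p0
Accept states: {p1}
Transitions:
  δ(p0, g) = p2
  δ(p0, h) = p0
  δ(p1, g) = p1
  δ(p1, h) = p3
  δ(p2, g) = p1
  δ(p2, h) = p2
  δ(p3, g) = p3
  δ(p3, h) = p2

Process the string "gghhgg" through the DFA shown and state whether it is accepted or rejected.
Processing string "gghhgg":
  p0 --g--> p2
  p2 --g--> p1
  p1 --h--> p3
  p3 --h--> p2
  p2 --g--> p1
  p1 --g--> p1
Final state: p1
Accept states: {p1}
Yes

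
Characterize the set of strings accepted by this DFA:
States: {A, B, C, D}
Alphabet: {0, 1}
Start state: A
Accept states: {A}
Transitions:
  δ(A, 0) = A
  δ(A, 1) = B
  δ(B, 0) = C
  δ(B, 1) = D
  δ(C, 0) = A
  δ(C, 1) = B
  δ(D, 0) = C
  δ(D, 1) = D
Testing a few strings:
  '0' → accept
  '1011' → reject
  '1001' → reject
  '1' → reject
State roles: A=value ≡ 0 (mod 4); B=value ≡ 1 (mod 4); C=value ≡ 2 (mod 4); D=value ≡ 3 (mod 4)
All binary strings representing a multiple of 4 (read in base 2; leading zeros allowed and ε counts as 0)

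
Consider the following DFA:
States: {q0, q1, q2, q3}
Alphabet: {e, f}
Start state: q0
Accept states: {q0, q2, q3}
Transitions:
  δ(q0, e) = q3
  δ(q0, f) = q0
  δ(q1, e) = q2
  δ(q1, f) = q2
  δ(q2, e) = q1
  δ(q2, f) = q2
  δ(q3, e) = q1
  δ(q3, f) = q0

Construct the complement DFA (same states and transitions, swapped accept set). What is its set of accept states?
Complement accept states = All states \ Original accept states
= {q0, q1, q2, q3} \ {q0, q2, q3}
{q1}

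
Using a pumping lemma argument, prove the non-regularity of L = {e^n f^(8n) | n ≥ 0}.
Assume L is regular with pumping length p. Idea: pumping the e-block breaks the 1:8 ratio.
Choose s = e^p f^(8p) (length 9p ≥ p). By the pumping lemma, s = xyz with |xy| ≤ p, |y| > 0, so y = e^k with k ≥ 1. Then xy²z = e^(p+k) f^(8p). For this to be in L we would need 8p = 8(p+k), i.e. 8k = 0, contradicting k ≥ 1. So xy²z ∉ L.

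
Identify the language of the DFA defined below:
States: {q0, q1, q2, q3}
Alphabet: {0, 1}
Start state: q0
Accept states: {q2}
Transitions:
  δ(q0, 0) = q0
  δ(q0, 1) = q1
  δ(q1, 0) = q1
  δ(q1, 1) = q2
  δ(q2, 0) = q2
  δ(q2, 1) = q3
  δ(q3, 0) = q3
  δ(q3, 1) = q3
Testing a few strings:
  '101' → accept
  '0' → reject
  '1' → reject
  '10' → reject
State roles: q0=zero 1's; q1=one 1; q2=two 1's; q3=≥ three 1's (dead)
All binary strings containing exactly two 1's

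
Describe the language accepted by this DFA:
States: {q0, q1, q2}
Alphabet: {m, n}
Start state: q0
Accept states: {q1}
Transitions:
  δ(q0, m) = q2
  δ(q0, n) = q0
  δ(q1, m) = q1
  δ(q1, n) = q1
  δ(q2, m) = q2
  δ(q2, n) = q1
Testing a few strings:
  'mmnm' → accept
  'n' → reject
  'nnn' → reject
  'mn' → accept
State roles: q0=no m seen yet; q1=substring mn seen; q2=seen a m, waiting for n
All strings over {m,n} containing the substring mn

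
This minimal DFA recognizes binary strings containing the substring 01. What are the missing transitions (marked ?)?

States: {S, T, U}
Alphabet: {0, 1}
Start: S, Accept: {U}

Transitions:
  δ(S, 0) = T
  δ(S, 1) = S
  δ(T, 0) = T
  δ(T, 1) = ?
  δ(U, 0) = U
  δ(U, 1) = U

From the language and accept set, identify what each state tracks — S: no 0 seen yet; T: seen a 0, waiting for 1; U: substring 01 seen.
Each missing δ(q, a) is the state matching the new tracked value after reading a.
δ(T, 1) = U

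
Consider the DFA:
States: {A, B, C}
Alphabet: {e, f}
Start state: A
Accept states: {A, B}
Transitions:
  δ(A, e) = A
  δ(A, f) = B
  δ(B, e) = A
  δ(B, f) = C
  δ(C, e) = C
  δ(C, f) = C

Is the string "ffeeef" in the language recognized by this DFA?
Processing string "ffeeef":
  A --f--> B
  B --f--> C
  C --e--> C
  C --e--> C
  C --e--> C
  C --f--> C
Final state: C
Accept states: {A, B}
No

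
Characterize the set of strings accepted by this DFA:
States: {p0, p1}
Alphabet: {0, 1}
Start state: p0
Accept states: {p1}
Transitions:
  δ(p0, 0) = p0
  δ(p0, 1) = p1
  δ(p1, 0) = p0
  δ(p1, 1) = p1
Testing a few strings:
  '0' → reject
  '001' → accept
  '1' → accept
  '101' → accept
State roles: p0=last symbol not 1; p1=last symbol is 1
All binary strings ending with 1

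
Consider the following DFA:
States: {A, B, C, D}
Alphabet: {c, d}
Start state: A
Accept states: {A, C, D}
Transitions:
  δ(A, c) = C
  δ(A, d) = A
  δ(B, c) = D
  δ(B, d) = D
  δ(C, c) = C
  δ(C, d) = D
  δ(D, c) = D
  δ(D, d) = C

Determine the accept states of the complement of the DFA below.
Complement accept states = All states \ Original accept states
= {A, B, C, D} \ {A, C, D}
{B}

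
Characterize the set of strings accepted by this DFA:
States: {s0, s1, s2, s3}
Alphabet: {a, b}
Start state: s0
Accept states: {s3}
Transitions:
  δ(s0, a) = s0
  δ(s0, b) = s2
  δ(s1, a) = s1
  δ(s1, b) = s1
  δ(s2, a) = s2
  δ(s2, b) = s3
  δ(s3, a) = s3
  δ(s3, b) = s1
Testing a few strings:
  'ba' → reject
  'bbb' → reject
  'bbbb' → reject
  'abba' → accept
State roles: s0=zero b's; s1=≥ three b's (dead); s2=one b; s3=two b's
All strings over {a,b} containing exactly two b's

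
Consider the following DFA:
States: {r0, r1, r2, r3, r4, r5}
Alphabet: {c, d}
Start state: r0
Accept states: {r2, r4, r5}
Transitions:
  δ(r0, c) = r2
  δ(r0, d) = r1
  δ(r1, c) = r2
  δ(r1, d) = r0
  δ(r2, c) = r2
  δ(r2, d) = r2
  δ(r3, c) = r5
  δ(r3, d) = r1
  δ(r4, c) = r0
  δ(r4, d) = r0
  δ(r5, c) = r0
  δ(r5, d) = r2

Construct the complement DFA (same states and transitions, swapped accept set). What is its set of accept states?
Complement accept states = All states \ Original accept states
= {r0, r1, r2, r3, r4, r5} \ {r2, r4, r5}
{r0, r1, r3}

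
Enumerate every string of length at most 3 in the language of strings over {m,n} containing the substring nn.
nn, mnn, nnm, nnn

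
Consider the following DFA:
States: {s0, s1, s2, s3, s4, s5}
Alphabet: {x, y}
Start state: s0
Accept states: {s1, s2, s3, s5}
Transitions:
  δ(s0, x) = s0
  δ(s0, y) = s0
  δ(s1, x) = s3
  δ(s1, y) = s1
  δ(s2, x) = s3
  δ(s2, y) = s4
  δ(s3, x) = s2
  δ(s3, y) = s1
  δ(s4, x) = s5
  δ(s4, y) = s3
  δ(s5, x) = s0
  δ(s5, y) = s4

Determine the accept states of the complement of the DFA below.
Complement accept states = All states \ Original accept states
= {s0, s1, s2, s3, s4, s5} \ {s1, s2, s3, s5}
{s0, s4}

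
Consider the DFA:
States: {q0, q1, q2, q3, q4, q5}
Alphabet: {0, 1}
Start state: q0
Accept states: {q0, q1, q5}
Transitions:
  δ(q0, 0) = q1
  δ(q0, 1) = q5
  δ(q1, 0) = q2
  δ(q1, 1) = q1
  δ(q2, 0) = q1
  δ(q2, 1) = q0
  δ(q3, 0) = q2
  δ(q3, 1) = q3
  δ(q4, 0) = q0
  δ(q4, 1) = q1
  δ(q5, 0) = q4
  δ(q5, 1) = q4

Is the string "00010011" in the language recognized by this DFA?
Processing string "00010011":
  q0 --0--> q1
  q1 --0--> q2
  q2 --0--> q1
  q1 --1--> q1
  q1 --0--> q2
  q2 --0--> q1
  q1 --1--> q1
  q1 --1--> q1
Final state: q1
Accept states: {q0, q1, q5}
Yes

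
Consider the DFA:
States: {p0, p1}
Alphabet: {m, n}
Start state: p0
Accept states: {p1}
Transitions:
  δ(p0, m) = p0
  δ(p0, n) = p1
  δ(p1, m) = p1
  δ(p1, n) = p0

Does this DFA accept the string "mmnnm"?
Processing string "mmnnm":
  p0 --m--> p0
  p0 --m--> p0
  p0 --n--> p1
  p1 --n--> p0
  p0 --m--> p0
Final state: p0
Accept states: {p1}
No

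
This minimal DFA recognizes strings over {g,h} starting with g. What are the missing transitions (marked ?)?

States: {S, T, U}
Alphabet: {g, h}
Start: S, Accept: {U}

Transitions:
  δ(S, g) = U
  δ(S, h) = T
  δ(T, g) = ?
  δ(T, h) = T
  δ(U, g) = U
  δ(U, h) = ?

From the language and accept set, identify what each state tracks — S: no input read; T: started with h (dead); U: started with g.
Each missing δ(q, a) is the state matching the new tracked value after reading a.
δ(T, g) = T; δ(U, h) = U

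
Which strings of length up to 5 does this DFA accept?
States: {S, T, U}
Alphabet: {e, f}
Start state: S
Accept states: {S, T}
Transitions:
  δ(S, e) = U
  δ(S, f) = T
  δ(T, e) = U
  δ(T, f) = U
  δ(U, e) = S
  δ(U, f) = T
ε, f, ee, ef, eef, fee, fef, ffe, fff, eeee, eeef, efee, efef, effe, efff, feef, ffef, eeeef, eefee, eefef, eeffe, eefff, efeef, effef, feeee, feeef, fefee, fefef, feffe, fefff, ffeee, ffeef, fffee, fffef, ffffe, fffff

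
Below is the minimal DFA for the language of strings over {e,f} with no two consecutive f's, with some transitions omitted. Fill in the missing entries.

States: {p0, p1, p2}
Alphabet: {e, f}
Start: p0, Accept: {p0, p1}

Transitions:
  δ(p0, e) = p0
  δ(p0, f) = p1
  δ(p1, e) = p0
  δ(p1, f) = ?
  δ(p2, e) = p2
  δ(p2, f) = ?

From the language and accept set, identify what each state tracks — p0: last symbol not f (ok); p1: last symbol f (ok); p2: saw ff (dead).
Each missing δ(q, a) is the state matching the new tracked value after reading a.
δ(p1, f) = p2; δ(p2, f) = p2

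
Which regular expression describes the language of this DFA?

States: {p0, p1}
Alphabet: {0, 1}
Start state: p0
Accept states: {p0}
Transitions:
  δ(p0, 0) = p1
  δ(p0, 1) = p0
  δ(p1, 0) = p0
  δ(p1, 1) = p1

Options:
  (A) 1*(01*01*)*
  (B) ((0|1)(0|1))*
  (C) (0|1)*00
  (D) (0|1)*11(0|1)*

Check each option against the DFA on short strings; one disagreement eliminates an option:
  (A) 1*(01*01*)*: agrees with the DFA on every string of length ≤ 6
  (B) ((0|1)(0|1))*: on '1' the DFA goes p0 → p0 and accepts (p0 ∈ Accept), but the regex does not match it → eliminate
  (C) (0|1)*00: on ε the DFA stays in p0 and accepts (p0 ∈ Accept), but the regex does not match it → eliminate
  (D) (0|1)*11(0|1)*: on ε the DFA stays in p0 and accepts (p0 ∈ Accept), but the regex does not match it → eliminate
Only (A) is consistent with the DFA.
(A) 1*(01*01*)*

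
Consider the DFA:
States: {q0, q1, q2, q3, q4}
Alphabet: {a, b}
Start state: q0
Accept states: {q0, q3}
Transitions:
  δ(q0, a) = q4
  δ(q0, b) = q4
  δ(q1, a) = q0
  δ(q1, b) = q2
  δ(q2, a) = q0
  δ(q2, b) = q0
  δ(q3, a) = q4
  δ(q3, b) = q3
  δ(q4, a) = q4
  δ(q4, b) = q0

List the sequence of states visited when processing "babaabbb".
read 'b': q0 → q4
  read 'a': q4 → q4
  read 'b': q4 → q0
  read 'a': q0 → q4
  read 'a': q4 → q4
  read 'b': q4 → q0
  read 'b': q0 → q4
  read 'b': q4 → q0
q0 -> q4 -> q4 -> q0 -> q4 -> q4 -> q0 -> q4 -> q0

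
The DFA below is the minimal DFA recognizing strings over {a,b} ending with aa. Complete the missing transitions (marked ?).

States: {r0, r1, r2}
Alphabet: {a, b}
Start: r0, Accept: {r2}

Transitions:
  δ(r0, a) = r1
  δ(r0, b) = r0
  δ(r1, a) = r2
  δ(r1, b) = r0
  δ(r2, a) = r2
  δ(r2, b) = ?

From the language and accept set, identify what each state tracks — r0: last symbol not a; r1: one trailing a; r2: two trailing a's.
Each missing δ(q, a) is the state matching the new tracked value after reading a.
δ(r2, b) = r0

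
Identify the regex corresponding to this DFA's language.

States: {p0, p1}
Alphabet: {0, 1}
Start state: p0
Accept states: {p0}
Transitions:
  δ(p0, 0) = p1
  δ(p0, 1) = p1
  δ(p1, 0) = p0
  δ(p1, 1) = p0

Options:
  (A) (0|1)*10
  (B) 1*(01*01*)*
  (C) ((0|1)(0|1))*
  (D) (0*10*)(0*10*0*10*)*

Check each option against the DFA on short strings; one disagreement eliminates an option:
  (A) (0|1)*10: on ε the DFA stays in p0 and accepts (p0 ∈ Accept), but the regex does not match it → eliminate
  (B) 1*(01*01*)*: on '1' the DFA goes p0 → p1 and rejects (p1 ∉ Accept), but the regex matches it → eliminate
  (C) ((0|1)(0|1))*: agrees with the DFA on every string of length ≤ 6
  (D) (0*10*)(0*10*0*10*)*: on ε the DFA stays in p0 and accepts (p0 ∈ Accept), but the regex does not match it → eliminate
Only (C) is consistent with the DFA.
(C) ((0|1)(0|1))*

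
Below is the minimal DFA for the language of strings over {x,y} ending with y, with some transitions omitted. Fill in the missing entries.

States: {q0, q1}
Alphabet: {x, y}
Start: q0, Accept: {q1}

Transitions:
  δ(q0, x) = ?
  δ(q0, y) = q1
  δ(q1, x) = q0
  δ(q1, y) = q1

From the language and accept set, identify what each state tracks — q0: last symbol not y; q1: last symbol is y.
Each missing δ(q, a) is the state matching the new tracked value after reading a.
δ(q0, x) = q0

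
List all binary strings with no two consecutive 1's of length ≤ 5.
ε, 0, 1, 00, 01, 10, 000, 001, 010, 100, 101, 0000, 0001, 0010, 0100, 0101, 1000, 1001, 1010, 00000, 00001, 00010, 00100, 00101, 01000, 01001, 01010, 10000, 10001, 10010, 10100, 10101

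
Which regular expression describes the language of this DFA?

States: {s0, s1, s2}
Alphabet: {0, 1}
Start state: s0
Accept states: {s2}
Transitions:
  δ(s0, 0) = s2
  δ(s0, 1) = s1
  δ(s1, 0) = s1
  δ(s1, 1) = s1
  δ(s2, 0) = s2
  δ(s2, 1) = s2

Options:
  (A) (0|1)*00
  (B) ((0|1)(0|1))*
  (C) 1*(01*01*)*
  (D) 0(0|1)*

Check each option against the DFA on short strings; one disagreement eliminates an option:
  (A) (0|1)*00: on '0' the DFA goes s0 → s2 and accepts (s2 ∈ Accept), but the regex does not match it → eliminate
  (B) ((0|1)(0|1))*: on ε the DFA stays in s0 and rejects (s0 ∉ Accept), but the regex matches it → eliminate
  (C) 1*(01*01*)*: on ε the DFA stays in s0 and rejects (s0 ∉ Accept), but the regex matches it → eliminate
  (D) 0(0|1)*: agrees with the DFA on every string of length ≤ 6
Only (D) is consistent with the DFA.
(D) 0(0|1)*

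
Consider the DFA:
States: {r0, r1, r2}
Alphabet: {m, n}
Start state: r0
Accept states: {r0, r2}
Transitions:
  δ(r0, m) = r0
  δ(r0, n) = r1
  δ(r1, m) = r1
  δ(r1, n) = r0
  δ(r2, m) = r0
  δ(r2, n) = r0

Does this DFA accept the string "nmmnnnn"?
Processing string "nmmnnnn":
  r0 --n--> r1
  r1 --m--> r1
  r1 --m--> r1
  r1 --n--> r0
  r0 --n--> r1
  r1 --n--> r0
  r0 --n--> r1
Final state: r1
Accept states: {r0, r2}
No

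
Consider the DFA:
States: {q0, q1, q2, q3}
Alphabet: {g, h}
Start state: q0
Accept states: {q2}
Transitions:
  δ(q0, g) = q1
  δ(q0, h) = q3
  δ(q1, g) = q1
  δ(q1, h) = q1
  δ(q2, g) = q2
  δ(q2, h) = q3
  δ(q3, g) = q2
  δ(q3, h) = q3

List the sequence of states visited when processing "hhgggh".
read 'h': q0 → q3
  read 'h': q3 → q3
  read 'g': q3 → q2
  read 'g': q2 → q2
  read 'g': q2 → q2
  read 'h': q2 → q3
q0 -> q3 -> q3 -> q2 -> q2 -> q2 -> q3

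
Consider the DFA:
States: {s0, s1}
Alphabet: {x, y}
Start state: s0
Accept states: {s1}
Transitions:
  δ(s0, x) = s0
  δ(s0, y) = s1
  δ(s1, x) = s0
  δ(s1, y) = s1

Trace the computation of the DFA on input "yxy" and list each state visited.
read 'y': s0 → s1
  read 'x': s1 → s0
  read 'y': s0 → s1
s0 -> s1 -> s0 -> s1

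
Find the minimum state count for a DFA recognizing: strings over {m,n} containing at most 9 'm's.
By Myhill–Nerode, count the distinguishable equivalence classes: 11 classes — having seen 0, 1, …, 9, or >9 copies of 'm'; counts 0 through 9 are accepting and >9 is dead.
11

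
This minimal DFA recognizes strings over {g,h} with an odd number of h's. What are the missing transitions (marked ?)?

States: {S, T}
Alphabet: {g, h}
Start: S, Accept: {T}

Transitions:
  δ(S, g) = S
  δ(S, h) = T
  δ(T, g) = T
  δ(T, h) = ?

From the language and accept set, identify what each state tracks — S: even number of h's so far; T: odd number of h's so far.
Each missing δ(q, a) is the state matching the new tracked value after reading a.
δ(T, h) = S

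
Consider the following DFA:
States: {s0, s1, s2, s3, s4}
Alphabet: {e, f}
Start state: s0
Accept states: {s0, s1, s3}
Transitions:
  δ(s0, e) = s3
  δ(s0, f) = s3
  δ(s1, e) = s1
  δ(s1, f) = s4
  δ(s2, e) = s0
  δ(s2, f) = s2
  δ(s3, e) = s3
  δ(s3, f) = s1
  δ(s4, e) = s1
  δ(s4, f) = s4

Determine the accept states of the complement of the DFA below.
Complement accept states = All states \ Original accept states
= {s0, s1, s2, s3, s4} \ {s0, s1, s3}
{s2, s4}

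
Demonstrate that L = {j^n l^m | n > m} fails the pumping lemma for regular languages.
Assume L is regular with pumping length p. Idea: pumping down the j-block drops the j-count to at most the l-count.
Choose s = j^(p+1) l^p ∈ L (|s| = 2p+1 ≥ p). By the pumping lemma, s = xyz with |xy| ≤ p, |y| > 0, so y = j^k with k ≥ 1. Take i = 0: xz = j^(p+1−k) l^p. Since k ≥ 1, p+1−k ≤ p, so the number of j's is no longer strictly greater than the number of l's, hence xz ∉ L.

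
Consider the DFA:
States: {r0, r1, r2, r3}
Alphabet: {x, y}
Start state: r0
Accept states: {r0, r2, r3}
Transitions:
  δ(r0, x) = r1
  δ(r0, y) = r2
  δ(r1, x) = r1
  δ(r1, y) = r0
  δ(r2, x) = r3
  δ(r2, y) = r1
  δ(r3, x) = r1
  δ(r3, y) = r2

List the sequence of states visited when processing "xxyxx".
read 'x': r0 → r1
  read 'x': r1 → r1
  read 'y': r1 → r0
  read 'x': r0 → r1
  read 'x': r1 → r1
r0 -> r1 -> r1 -> r0 -> r1 -> r1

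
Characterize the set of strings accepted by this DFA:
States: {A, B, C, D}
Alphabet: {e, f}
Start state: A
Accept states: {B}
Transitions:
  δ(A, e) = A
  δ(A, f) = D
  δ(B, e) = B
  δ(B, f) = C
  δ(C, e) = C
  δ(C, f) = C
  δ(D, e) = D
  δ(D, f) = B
Testing a few strings:
  'feff' → reject
  'ef' → reject
  'fe' → reject
  'e' → reject
State roles: A=zero f's; B=two f's; C=≥ three f's (dead); D=one f
All strings over {e,f} containing exactly two f's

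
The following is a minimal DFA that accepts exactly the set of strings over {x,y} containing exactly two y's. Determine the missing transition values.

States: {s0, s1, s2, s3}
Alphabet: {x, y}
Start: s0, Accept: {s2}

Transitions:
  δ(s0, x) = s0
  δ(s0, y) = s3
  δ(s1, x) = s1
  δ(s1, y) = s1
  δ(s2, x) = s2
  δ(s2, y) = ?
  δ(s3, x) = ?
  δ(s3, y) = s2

From the language and accept set, identify what each state tracks — s0: zero y's; s1: ≥ three y's (dead); s2: two y's; s3: one y.
Each missing δ(q, a) is the state matching the new tracked value after reading a.
δ(s2, y) = s1; δ(s3, x) = s3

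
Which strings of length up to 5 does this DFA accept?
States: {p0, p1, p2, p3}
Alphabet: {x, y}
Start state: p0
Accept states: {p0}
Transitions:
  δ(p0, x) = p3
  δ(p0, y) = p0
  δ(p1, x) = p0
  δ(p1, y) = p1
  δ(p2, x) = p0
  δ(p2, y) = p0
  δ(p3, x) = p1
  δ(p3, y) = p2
ε, y, yy, xxx, xyx, xyy, yyy, xxxy, xxyx, xyxy, xyyy, yxxx, yxyx, yxyy, yyyy, xxxyy, xxyxy, xxyyx, xyxyy, xyyyy, yxxxy, yxxyx, yxyxy, yxyyy, yyxxx, yyxyx, yyxyy, yyyyy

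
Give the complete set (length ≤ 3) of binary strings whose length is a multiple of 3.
ε, 000, 001, 010, 011, 100, 101, 110, 111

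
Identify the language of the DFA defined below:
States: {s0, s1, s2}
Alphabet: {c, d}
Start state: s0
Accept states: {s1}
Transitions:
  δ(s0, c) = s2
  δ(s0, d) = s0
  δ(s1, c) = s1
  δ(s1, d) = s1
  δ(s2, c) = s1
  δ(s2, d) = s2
Testing a few strings:
  'cc' → accept
  'cccc' → accept
  'dc' → reject
  'ddc' → reject
State roles: s0=zero c's seen; s1=≥ two c's seen; s2=one c seen
All strings over {c,d} containing at least two c's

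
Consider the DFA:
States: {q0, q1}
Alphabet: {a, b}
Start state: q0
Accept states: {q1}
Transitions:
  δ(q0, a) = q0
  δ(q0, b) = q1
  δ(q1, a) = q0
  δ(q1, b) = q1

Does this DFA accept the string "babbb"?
Processing string "babbb":
  q0 --b--> q1
  q1 --a--> q0
  q0 --b--> q1
  q1 --b--> q1
  q1 --b--> q1
Final state: q1
Accept states: {q1}
Yes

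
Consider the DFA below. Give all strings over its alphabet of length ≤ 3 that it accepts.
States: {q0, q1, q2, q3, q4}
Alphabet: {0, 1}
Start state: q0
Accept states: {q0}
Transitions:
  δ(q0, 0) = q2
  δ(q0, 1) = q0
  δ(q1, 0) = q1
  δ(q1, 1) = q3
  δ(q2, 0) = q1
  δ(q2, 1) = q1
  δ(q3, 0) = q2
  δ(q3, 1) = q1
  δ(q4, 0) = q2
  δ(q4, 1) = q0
ε, 1, 11, 111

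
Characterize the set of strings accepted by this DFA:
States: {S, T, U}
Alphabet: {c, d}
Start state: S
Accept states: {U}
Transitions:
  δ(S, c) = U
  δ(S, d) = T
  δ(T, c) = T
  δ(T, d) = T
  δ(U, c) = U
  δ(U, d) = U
Testing a few strings:
  'ddc' → reject
  'cdc' → accept
  'c' → accept
  'cc' → accept
State roles: S=no input read; T=started with d (dead); U=started with c
All strings over {c,d} starting with c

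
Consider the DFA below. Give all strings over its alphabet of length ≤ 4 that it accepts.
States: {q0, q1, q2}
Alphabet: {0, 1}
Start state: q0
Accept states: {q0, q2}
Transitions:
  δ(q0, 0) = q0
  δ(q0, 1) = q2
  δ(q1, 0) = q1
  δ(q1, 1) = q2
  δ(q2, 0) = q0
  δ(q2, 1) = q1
ε, 0, 1, 00, 01, 10, 000, 001, 010, 100, 101, 111, 0000, 0001, 0010, 0100, 0101, 0111, 1000, 1001, 1010, 1101, 1110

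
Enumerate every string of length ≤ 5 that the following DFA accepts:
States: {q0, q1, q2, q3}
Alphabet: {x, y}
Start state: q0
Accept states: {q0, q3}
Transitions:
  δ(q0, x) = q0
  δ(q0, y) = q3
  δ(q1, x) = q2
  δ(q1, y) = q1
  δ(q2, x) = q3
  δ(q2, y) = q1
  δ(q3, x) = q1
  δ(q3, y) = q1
ε, x, y, xx, xy, xxx, xxy, xxxx, xxxy, yxxx, yyxx, xxxxx, xxxxy, xyxxx, xyyxx, yxyxx, yyyxx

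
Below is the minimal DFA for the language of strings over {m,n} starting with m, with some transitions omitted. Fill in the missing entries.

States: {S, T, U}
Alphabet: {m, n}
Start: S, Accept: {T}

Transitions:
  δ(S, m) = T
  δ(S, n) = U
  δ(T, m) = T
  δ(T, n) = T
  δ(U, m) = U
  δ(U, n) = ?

From the language and accept set, identify what each state tracks — S: no input read; T: started with m; U: started with n (dead).
Each missing δ(q, a) is the state matching the new tracked value after reading a.
δ(U, n) = U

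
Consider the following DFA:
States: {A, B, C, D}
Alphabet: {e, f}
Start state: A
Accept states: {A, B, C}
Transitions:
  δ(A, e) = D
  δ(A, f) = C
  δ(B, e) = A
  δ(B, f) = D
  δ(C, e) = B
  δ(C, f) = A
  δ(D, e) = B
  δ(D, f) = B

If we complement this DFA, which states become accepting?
Complement accept states = All states \ Original accept states
= {A, B, C, D} \ {A, B, C}
{D}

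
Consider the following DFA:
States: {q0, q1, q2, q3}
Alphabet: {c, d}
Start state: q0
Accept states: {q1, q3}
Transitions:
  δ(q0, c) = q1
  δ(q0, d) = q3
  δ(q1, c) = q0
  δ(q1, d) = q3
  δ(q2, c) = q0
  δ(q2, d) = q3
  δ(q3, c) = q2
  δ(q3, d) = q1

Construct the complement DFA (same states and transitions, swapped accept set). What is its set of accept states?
Complement accept states = All states \ Original accept states
= {q0, q1, q2, q3} \ {q1, q3}
{q0, q2}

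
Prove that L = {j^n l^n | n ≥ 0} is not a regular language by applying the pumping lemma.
Assume L is regular with pumping length p. Idea: pumping the j-block changes the count balance.
Choose s = j^p l^p (length 2p ≥ p). By the pumping lemma, s = xyz with |xy| ≤ p, |y| > 0. So y = j^k for some k > 0 (since xy is entirely within the j's). Pumping gives xy²z = j^(p+k) l^p, which is not in L since p+k ≠ p.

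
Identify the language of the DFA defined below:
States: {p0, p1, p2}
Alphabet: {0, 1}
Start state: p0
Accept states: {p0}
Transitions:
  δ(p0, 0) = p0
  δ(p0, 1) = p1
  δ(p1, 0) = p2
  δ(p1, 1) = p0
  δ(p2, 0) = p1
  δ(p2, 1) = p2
Testing a few strings:
  '0010' → reject
  '001' → reject
  '000' → accept
  '110' → accept
State roles: p0=value ≡ 0 (mod 3); p1=value ≡ 1 (mod 3); p2=value ≡ 2 (mod 3)
All binary strings representing a multiple of 3 (read in base 2; leading zeros allowed and ε counts as 0)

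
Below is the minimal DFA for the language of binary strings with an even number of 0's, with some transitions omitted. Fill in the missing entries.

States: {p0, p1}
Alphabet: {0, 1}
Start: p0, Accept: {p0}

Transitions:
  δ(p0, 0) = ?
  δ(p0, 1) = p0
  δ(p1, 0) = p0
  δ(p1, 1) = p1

From the language and accept set, identify what each state tracks — p0: even number of 0's so far; p1: odd number of 0's so far.
Each missing δ(q, a) is the state matching the new tracked value after reading a.
δ(p0, 0) = p1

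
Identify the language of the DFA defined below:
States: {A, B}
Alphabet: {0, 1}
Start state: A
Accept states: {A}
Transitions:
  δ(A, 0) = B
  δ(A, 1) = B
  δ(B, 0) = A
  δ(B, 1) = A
Testing a few strings:
  '01' → accept
  '100' → reject
  '10' → accept
  '00' → accept
State roles: A=even length so far; B=odd length so far
All binary strings of even length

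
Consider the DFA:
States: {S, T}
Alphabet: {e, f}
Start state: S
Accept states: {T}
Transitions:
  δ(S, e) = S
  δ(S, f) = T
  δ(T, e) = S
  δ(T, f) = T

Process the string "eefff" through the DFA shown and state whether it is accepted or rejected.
Processing string "eefff":
  S --e--> S
  S --e--> S
  S --f--> T
  T --f--> T
  T --f--> T
Final state: T
Accept states: {T}
Yes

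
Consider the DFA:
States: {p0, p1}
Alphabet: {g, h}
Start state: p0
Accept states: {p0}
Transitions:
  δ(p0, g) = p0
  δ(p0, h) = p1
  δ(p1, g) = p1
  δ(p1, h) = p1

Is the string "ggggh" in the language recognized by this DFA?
Processing string "ggggh":
  p0 --g--> p0
  p0 --g--> p0
  p0 --g--> p0
  p0 --g--> p0
  p0 --h--> p1
Final state: p1
Accept states: {p0}
No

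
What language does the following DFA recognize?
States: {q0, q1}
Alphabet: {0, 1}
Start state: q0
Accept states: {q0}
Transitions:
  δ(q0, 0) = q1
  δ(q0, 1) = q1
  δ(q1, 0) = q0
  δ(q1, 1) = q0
Testing a few strings:
  '100' → reject
  '0' → reject
  '010' → reject
  '1' → reject
State roles: q0=even length so far; q1=odd length so far
All binary strings of even length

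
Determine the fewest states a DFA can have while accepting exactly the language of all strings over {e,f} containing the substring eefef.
By Myhill–Nerode, count the distinguishable equivalence classes: 6 classes — one per longest suffix of the input that is a prefix of 'eefef' (lengths 0 through 4), plus an absorbing 'already seen eefef' class.
6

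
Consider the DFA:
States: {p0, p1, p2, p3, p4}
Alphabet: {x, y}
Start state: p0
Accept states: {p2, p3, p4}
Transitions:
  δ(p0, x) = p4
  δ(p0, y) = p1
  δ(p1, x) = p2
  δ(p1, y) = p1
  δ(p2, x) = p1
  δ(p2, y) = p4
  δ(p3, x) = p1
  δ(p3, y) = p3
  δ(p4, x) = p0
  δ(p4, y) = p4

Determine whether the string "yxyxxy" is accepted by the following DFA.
Processing string "yxyxxy":
  p0 --y--> p1
  p1 --x--> p2
  p2 --y--> p4
  p4 --x--> p0
  p0 --x--> p4
  p4 --y--> p4
Final state: p4
Accept states: {p2, p3, p4}
Yes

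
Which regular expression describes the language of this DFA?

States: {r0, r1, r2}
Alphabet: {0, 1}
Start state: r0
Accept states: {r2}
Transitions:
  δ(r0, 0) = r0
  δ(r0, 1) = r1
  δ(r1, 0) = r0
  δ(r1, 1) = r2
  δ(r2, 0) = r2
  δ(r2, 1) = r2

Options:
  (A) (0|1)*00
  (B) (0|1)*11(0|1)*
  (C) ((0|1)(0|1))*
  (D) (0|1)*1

Check each option against the DFA on short strings; one disagreement eliminates an option:
  (A) (0|1)*00: on '00' the DFA goes r0 → r0 → r0 and rejects (r0 ∉ Accept), but the regex matches it → eliminate
  (B) (0|1)*11(0|1)*: agrees with the DFA on every string of length ≤ 6
  (C) ((0|1)(0|1))*: on ε the DFA stays in r0 and rejects (r0 ∉ Accept), but the regex matches it → eliminate
  (D) (0|1)*1: on '1' the DFA goes r0 → r1 and rejects (r1 ∉ Accept), but the regex matches it → eliminate
Only (B) is consistent with the DFA.
(B) (0|1)*11(0|1)*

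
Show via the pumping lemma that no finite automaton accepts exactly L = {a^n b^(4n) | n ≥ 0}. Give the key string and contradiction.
Assume L is regular with pumping length p. Idea: pumping the a-block breaks the 1:4 ratio.
Choose s = a^p b^(4p) (length 5p ≥ p). By the pumping lemma, s = xyz with |xy| ≤ p, |y| > 0, so y = a^k with k ≥ 1. Then xy²z = a^(p+k) b^(4p). For this to be in L we would need 4p = 4(p+k), i.e. 4k = 0, contradicting k ≥ 1. So xy²z ∉ L.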